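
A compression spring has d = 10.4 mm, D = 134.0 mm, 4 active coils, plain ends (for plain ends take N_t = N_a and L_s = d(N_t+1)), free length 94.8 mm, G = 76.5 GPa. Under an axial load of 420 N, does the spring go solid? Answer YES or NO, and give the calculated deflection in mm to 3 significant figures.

NO, δ = 36.1 mm

k = Gd⁴/(8D³N_a) = (76.5×10³)(10.4⁴)/(8·134.0³·4) = 11.623 N/mm
N_t = 4; L_s = 10.4·5 = 52 mm; δ_solid = L₀ − L_s = 94.8 − 52 = 42.8 mm
δ = F/k = 420/11.623 = 36.134 mm
δ < δ_solid → spring does not go solid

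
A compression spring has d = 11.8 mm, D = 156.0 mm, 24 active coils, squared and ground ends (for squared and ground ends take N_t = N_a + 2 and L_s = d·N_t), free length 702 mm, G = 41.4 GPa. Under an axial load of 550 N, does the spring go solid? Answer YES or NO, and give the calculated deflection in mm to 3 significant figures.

YES, δ = 499 mm

k = Gd⁴/(8D³N_a) = (41.4×10³)(11.8⁴)/(8·156.0³·24) = 1.1012 N/mm
N_t = 26; L_s = 11.8·26 = 306.8 mm; δ_solid = L₀ − L_s = 702 − 306.8 = 395.2 mm
δ = F/k = 550/1.1012 = 499.47 mm
δ ≥ δ_solid → spring goes solid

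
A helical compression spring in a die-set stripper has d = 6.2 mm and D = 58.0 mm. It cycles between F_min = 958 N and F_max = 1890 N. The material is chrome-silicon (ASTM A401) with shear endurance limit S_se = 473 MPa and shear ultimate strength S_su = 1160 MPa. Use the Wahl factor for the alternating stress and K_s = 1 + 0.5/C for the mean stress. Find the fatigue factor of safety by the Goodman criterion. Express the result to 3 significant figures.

C = D/d = 58.0/6.2 = 9.3548; K_W = (4C−1)/(4C−4)+0.615/C = 1.1555; K_s = 1+0.5/C = 1.0534
F_a = (F_max−F_min)/2 = 466 N; F_m = (F_max+F_min)/2 = 1424 N
τ_a = K_W·8F_aD/(πd³) = 1.1555 × 288.79 = 333.7 MPa
τ_m = K_s·8F_mD/(πd³) = 1.0534 × 882.48 = 929.64 MPa
Goodman: 1/n_f = τ_a/S_se + τ_m/S_su = 333.7/473 + 929.64/1160 = 0.70549 + 0.80142 = 1.5069
n_f = 1/1.5069 = 0.6636

0.664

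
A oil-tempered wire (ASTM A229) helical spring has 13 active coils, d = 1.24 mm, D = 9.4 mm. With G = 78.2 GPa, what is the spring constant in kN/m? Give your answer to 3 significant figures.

k = Gd⁴/(8D³N_a) = (78.2×10³ × 1.24⁴) / (8 × 9.4³ × 13)
  = 184882 / 86380.7 = 2.1403 N/mm

2.14 kN/m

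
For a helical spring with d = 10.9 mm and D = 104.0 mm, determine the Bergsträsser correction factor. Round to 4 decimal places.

C = D/d = 104.0/10.9 = 9.5413
K_B = (4C+2)/(4C−3) = 40.165/35.165 = 1.1422

1.1422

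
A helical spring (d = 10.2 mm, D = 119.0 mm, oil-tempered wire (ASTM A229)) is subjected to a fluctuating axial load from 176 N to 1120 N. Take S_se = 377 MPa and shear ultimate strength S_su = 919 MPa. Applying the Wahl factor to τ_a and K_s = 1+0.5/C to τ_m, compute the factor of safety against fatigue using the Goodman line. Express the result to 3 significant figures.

C = D/d = 119.0/10.2 = 11.6667; K_W = (4C−1)/(4C−4)+0.615/C = 1.1230; K_s = 1+0.5/C = 1.0429
F_a = (F_max−F_min)/2 = 472 N; F_m = (F_max+F_min)/2 = 648 N
τ_a = K_W·8F_aD/(πd³) = 1.1230 × 134.78 = 151.36 MPa
τ_m = K_s·8F_mD/(πd³) = 1.0429 × 185.04 = 192.97 MPa
Goodman: 1/n_f = τ_a/S_se + τ_m/S_su = 151.36/377 + 192.97/919 = 0.40149 + 0.20998 = 0.61147
n_f = 1/0.61147 = 1.635

1.64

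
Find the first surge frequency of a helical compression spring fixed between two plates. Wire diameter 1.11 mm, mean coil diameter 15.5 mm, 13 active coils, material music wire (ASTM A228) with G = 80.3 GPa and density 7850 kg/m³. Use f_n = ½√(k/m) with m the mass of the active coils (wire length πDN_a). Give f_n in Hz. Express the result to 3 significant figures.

k = Gd⁴/(8D³N_a) = (80.3×10³)(1.11⁴)/(8·15.5³·13) = 0.31476 N/mm = 314.76 N/m
Wire length L = πDN_a = π·15.5·13 = 633.03 mm
m = ρ·(πd²/4)·L = 7850 × 0.96769×10⁻⁶ m² × 0.63303 m = 0.0048087 kg
f_n = ½√(k/m) = 0.5·√(314.76/0.0048087) = 0.5·√(65456) = 127.92 Hz

128 Hz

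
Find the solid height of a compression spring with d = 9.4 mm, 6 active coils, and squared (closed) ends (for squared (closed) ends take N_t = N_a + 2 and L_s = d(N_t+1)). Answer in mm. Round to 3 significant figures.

84.6 mm

squared (closed) ends: N_t = N_a + 2 = 6 + 2 = 8
L_s = d·(N_t+1) = 9.4 × 9 = 84.6 mm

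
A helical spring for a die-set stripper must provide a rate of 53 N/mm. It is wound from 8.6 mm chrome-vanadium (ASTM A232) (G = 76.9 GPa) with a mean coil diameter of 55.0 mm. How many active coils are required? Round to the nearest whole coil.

6

N_a = Gd⁴/(8D³k) = (76.9×10³ × 8.6⁴)/(8 × 55.0³ × 53)
    = 4.20649e+08 / 7.0543e+07 = 5.963 → 6 coils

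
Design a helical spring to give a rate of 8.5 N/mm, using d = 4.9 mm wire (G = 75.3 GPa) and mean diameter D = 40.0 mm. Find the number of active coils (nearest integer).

N_a = Gd⁴/(8D³k) = (75.3×10³ × 4.9⁴)/(8 × 40.0³ × 8.5)
    = 4.3409e+07 / 4.352e+06 = 9.974 → 10 coils

10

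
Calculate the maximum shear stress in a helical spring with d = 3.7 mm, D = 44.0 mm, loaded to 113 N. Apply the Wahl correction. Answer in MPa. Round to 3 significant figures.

Spring index C = D/d = 44.0/3.7 = 11.8919
K_W = (4C−1)/(4C−4) + 0.615/C = 46.568/43.568 + 0.0517 = 1.1206
τ₀ = 8FD/(πd³) = 8·113·44.0/(π·3.7³) = 39776/159.13 = 249.96 MPa
τ_max = K·τ₀ = 1.1206 × 249.96 = 280.1 MPa

280 MPa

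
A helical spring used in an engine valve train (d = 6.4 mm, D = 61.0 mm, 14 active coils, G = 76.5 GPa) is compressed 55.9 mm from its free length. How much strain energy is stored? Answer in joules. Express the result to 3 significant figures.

7.89 J

k = Gd⁴/(8D³N_a) = (76.5×10³)(6.4⁴)/(8·61.0³·14) = 5.0486 N/mm
U = ½kδ² = 0.5 × 5.0486 × 55.9² = 7888 N·mm = 7.888 J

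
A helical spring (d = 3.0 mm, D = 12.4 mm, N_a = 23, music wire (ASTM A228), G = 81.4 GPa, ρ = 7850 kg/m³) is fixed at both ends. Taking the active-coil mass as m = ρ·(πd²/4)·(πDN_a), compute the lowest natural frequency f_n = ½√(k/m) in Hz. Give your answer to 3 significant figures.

k = Gd⁴/(8D³N_a) = (81.4×10³)(3.0⁴)/(8·12.4³·23) = 18.794 N/mm = 18794 N/m
Wire length L = πDN_a = π·12.4·23 = 895.98 mm
m = ρ·(πd²/4)·L = 7850 × 7.0686×10⁻⁶ m² × 0.89598 m = 0.049717 kg
f_n = ½√(k/m) = 0.5·√(18794/0.049717) = 0.5·√(3.7803e+05) = 307.42 Hz

307 Hz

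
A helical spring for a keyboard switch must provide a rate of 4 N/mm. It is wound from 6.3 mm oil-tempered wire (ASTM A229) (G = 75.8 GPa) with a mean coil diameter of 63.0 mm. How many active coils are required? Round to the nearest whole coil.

N_a = Gd⁴/(8D³k) = (75.8×10³ × 6.3⁴)/(8 × 63.0³ × 4)
    = 1.19407e+08 / 8.0015e+06 = 14.92 → 15 coils

15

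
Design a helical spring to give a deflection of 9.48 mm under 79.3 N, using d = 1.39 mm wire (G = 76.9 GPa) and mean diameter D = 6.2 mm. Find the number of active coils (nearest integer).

18

Required rate k = F/δ = 79.3/9.48 = 8.365 N/mm
N_a = Gd⁴/(8D³k) = (76.9×10³ × 1.39⁴)/(8 × 6.2³ × 8.365)
    = 287069 / 15948.9 = 18 → 18 coils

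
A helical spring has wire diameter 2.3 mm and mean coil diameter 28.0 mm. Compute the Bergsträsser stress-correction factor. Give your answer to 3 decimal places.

C = D/d = 28.0/2.3 = 12.1739
K_B = (4C+2)/(4C−3) = 50.696/45.696 = 1.1094

1.109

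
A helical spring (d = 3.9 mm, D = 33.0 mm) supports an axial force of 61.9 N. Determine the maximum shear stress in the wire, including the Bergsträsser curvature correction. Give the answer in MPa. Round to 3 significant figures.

Spring index C = D/d = 33.0/3.9 = 8.4615
K_B = (4C+2)/(4C−3) = 35.846/30.846 = 1.1621
τ₀ = 8FD/(πd³) = 8·61.9·33.0/(π·3.9³) = 16341.6/186.36 = 87.69 MPa
τ_max = K·τ₀ = 1.1621 × 87.69 = 101.9 MPa

102 MPa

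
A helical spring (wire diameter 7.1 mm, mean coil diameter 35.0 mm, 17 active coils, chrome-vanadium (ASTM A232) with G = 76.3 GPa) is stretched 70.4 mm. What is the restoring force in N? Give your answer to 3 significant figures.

2340 N

k = Gd⁴/(8D³N_a) = (76.3×10³)(7.1⁴)/(8·35.0³·17) = 33.252 N/mm
F = k·δ = 33.252 × 70.4 = 2340.9 N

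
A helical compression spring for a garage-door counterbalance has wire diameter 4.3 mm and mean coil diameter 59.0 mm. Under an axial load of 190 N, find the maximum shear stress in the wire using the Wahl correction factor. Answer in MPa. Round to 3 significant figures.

Spring index C = D/d = 59.0/4.3 = 13.7209
K_W = (4C−1)/(4C−4) + 0.615/C = 53.884/50.884 + 0.0448 = 1.1038
τ₀ = 8FD/(πd³) = 8·190·59.0/(π·4.3³) = 89680/249.78 = 359.04 MPa
τ_max = K·τ₀ = 1.1038 × 359.04 = 396.3 MPa

396 MPa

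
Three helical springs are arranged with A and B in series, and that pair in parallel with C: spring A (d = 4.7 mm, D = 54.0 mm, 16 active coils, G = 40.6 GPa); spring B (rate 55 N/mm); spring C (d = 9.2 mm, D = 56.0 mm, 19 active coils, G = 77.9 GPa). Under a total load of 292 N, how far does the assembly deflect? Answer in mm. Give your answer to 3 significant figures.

k_A = Gd⁴/(8D³N_a) = (40.6×10³)(4.7⁴)/(8·54.0³·16) = 0.98294 N/mm
k_C = Gd⁴/(8D³N_a) = (77.9×10³)(9.2⁴)/(8·56.0³·19) = 20.906 N/mm
Springs A,B series: k_AB = 1/(1/0.98294+1/55) = 0.96568 N/mm; parallel with C: k_eq = 0.96568+20.906 = 21.872 N/mm
δ = F/k_eq = 292/21.872 = 13.35 mm

13.4 mm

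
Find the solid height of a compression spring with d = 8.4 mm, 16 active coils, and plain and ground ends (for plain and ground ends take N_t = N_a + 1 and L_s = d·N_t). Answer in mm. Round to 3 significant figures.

143 mm

plain and ground ends: N_t = N_a + 1 = 16 + 1 = 17
L_s = d·N_t = 8.4 × 17 = 142.8 mm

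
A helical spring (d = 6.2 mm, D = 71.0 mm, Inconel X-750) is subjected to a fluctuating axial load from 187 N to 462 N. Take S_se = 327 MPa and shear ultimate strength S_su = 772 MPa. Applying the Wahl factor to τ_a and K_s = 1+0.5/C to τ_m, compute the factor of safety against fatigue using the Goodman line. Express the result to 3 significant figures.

1.45

C = D/d = 71.0/6.2 = 11.4516; K_W = (4C−1)/(4C−4)+0.615/C = 1.1255; K_s = 1+0.5/C = 1.0437
F_a = (F_max−F_min)/2 = 137.5 N; F_m = (F_max+F_min)/2 = 324.5 N
τ_a = K_W·8F_aD/(πd³) = 1.1255 × 104.31 = 117.4 MPa
τ_m = K_s·8F_mD/(πd³) = 1.0437 × 246.17 = 256.92 MPa
Goodman: 1/n_f = τ_a/S_se + τ_m/S_su = 117.4/327 + 256.92/772 = 0.35901 + 0.33280 = 0.69181
n_f = 1/0.69181 = 1.445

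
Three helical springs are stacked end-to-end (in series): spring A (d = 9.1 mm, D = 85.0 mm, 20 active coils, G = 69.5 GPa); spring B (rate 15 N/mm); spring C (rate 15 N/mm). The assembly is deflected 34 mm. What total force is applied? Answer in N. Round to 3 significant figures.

100 N

k_A = Gd⁴/(8D³N_a) = (69.5×10³)(9.1⁴)/(8·85.0³·20) = 4.8504 N/mm
Series: 1/k_eq = 1/4.8504 + 1/15 + 1/15 = 0.3395; k_eq = 2.9455 N/mm
F = k_eq·δ = 2.9455·34 = 100.15 N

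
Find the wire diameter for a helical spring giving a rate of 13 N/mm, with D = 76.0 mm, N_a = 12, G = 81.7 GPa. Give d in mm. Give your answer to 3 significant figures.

9.05 mm

d = (8D³N_a·k / G)^(1/4) = (8·76.0³·12·13 / (81.7×10³))^0.25
  = (6705.5)^0.25 = 9.0492 mm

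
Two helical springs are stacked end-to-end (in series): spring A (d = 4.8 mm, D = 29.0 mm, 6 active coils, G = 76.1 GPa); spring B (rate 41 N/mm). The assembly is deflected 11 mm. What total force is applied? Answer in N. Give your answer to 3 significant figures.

206 N

k_A = Gd⁴/(8D³N_a) = (76.1×10³)(4.8⁴)/(8·29.0³·6) = 34.508 N/mm
Series: 1/k_eq = 1/34.508 + 1/41 = 0.053369; k_eq = 18.737 N/mm
F = k_eq·δ = 18.737·11 = 206.11 N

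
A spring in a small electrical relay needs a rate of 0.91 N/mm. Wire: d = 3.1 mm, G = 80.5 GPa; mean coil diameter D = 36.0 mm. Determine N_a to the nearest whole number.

22

N_a = Gd⁴/(8D³k) = (80.5×10³ × 3.1⁴)/(8 × 36.0³ × 0.91)
    = 7.43434e+06 / 339656 = 21.89 → 22 coils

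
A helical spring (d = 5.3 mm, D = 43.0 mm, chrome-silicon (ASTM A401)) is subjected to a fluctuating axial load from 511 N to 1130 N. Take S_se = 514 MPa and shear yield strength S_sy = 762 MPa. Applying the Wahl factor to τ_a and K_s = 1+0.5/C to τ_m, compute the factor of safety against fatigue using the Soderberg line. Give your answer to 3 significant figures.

C = D/d = 43.0/5.3 = 8.1132; K_W = (4C−1)/(4C−4)+0.615/C = 1.1812; K_s = 1+0.5/C = 1.0616
F_a = (F_max−F_min)/2 = 309.5 N; F_m = (F_max+F_min)/2 = 820.5 N
τ_a = K_W·8F_aD/(πd³) = 1.1812 × 227.64 = 268.89 MPa
τ_m = K_s·8F_mD/(πd³) = 1.0616 × 603.48 = 640.67 MPa
Soderberg: 1/n_f = τ_a/S_se + τ_m/S_sy = 268.89/514 + 640.67/762 = 0.52314 + 0.84077 = 1.3639
n_f = 1/1.3639 = 0.7332

0.733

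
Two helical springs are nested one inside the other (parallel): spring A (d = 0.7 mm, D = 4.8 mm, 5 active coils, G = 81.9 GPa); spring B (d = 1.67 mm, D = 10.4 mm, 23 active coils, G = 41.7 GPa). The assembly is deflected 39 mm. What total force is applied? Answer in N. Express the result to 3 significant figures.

k_A = Gd⁴/(8D³N_a) = (81.9×10³)(0.7⁴)/(8·4.8³·5) = 4.4452 N/mm
k_B = Gd⁴/(8D³N_a) = (41.7×10³)(1.67⁴)/(8·10.4³·23) = 1.5671 N/mm
Parallel: k_eq = 4.4452 + 1.5671 = 6.0123 N/mm
F = k_eq·δ = 6.0123·39 = 234.48 N

234 N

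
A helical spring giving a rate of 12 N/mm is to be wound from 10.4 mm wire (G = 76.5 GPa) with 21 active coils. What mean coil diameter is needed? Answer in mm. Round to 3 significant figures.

D = (Gd⁴/(8N_a·k))^(1/3) = (76.5×10³·10.4⁴/(8·21·12))^(1/3)
  = (443920)^(1/3) = 76.2842 mm

76.3 mm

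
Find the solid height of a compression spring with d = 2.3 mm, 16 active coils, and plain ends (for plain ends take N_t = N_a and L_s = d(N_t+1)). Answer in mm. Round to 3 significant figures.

39.1 mm

plain ends: N_t = N_a = 16
L_s = d·(N_t+1) = 2.3 × 17 = 39.1 mm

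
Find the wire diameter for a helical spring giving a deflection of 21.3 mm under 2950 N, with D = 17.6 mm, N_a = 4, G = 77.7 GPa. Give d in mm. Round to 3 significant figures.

4.20 mm

Required rate k = F/δ = 2950/21.3 = 138.5 N/mm
d = (8D³N_a·k / G)^(1/4) = (8·17.6³·4·138.5 / (77.7×10³))^0.25
  = (310.96)^0.25 = 4.1993 mm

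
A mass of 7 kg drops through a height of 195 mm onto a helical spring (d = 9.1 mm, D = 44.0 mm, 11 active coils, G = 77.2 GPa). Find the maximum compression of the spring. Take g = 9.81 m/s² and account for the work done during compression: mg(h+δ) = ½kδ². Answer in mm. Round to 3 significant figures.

k = Gd⁴/(8D³N_a) = (77.2×10³)(9.1⁴)/(8·44.0³·11) = 70.622 N/mm
W = mg = 7 × 9.81 = 68.67 N
½kδ² − Wδ − Wh = 0 → δ = (W + √(W² + 2kWh))/k
δ = (68.67 + √(4715.6 + 1.89136e+06))/70.622 = (68.67 + 1377)/70.622 = 20.47 mm

20.5 mm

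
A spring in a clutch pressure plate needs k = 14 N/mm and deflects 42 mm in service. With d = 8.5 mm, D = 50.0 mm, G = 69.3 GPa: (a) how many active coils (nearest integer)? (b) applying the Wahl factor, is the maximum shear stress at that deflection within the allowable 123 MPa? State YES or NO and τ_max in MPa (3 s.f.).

N_a = Gd⁴/(8D³k) = (69.3×10³)(8.5⁴)/(8·50.0³·14) = 25.84 → N_a = 26
Actual rate k = Gd⁴/(8D³·26) = 13.913 N/mm
Working load F = kδ = 13.913·42 = 584.37 N
C = 50.0/8.5 = 5.8824; K_W = (4C−1)/(4C−4)+0.615/C = 1.2582
τ_max = K_W·8FD/(πd³) = 1.2582·121.15 = 152.43 MPa
τ_max > 123 MPa → exceeds allowable

(a) 26 coils; (b) NO, τ_max = 152 MPa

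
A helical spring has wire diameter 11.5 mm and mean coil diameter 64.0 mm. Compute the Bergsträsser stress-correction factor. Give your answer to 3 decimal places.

C = D/d = 64.0/11.5 = 5.5652
K_B = (4C+2)/(4C−3) = 24.261/19.261 = 1.2596

1.260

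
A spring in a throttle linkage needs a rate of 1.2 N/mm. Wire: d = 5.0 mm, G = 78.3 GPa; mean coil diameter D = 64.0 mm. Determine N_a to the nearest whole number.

N_a = Gd⁴/(8D³k) = (78.3×10³ × 5.0⁴)/(8 × 64.0³ × 1.2)
    = 4.89375e+07 / 2.51658e+06 = 19.45 → 19 coils

19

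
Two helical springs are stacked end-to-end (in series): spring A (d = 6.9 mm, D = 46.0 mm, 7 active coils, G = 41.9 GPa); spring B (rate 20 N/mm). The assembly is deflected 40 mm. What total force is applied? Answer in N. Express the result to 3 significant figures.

372 N

k_A = Gd⁴/(8D³N_a) = (41.9×10³)(6.9⁴)/(8·46.0³·7) = 17.424 N/mm
Series: 1/k_eq = 1/17.424 + 1/20 = 0.10739; k_eq = 9.3117 N/mm
F = k_eq·δ = 9.3117·40 = 372.47 N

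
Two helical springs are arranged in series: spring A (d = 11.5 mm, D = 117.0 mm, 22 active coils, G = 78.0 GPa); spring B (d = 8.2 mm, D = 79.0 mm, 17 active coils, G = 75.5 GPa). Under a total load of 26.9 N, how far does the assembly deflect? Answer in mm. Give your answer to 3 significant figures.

k_A = Gd⁴/(8D³N_a) = (78.0×10³)(11.5⁴)/(8·117.0³·22) = 4.8397 N/mm
k_B = Gd⁴/(8D³N_a) = (75.5×10³)(8.2⁴)/(8·79.0³·17) = 5.0908 N/mm
Series: 1/k_eq = 1/4.8397 + 1/5.0908 = 0.40306; k_eq = 2.481 N/mm
δ = F/k_eq = 26.9/2.481 = 10.842 mm

10.8 mm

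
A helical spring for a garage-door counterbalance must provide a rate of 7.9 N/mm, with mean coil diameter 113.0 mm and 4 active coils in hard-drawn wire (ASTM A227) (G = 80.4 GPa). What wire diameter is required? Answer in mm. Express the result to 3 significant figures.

d = (8D³N_a·k / G)^(1/4) = (8·113.0³·4·7.9 / (80.4×10³))^0.25
  = (4536.9)^0.25 = 8.2071 mm

8.21 mm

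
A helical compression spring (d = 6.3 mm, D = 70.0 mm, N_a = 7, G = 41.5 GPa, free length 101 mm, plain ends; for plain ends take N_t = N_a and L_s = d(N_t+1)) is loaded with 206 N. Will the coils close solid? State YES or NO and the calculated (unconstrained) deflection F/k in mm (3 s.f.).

k = Gd⁴/(8D³N_a) = (41.5×10³)(6.3⁴)/(8·70.0³·7) = 3.4035 N/mm
N_t = 7; L_s = 6.3·8 = 50.4 mm; δ_solid = L₀ − L_s = 101 − 50.4 = 50.6 mm
δ = F/k = 206/3.4035 = 60.526 mm
δ ≥ δ_solid → spring goes solid

YES, δ = 60.5 mm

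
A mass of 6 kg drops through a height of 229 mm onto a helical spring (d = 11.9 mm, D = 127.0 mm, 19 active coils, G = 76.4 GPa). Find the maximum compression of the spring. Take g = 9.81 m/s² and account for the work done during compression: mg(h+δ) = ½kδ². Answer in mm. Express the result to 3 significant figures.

86.9 mm

k = Gd⁴/(8D³N_a) = (76.4×10³)(11.9⁴)/(8·127.0³·19) = 4.9207 N/mm
W = mg = 6 × 9.81 = 58.86 N
½kδ² − Wδ − Wh = 0 → δ = (W + √(W² + 2kWh))/k
δ = (58.86 + √(3464.5 + 132652))/4.9207 = (58.86 + 368.94)/4.9207 = 86.939 mm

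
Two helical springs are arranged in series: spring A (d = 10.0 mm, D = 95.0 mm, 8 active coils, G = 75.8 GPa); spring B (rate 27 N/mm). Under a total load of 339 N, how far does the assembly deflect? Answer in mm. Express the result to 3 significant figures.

37.1 mm

k_A = Gd⁴/(8D³N_a) = (75.8×10³)(10.0⁴)/(8·95.0³·8) = 13.814 N/mm
Series: 1/k_eq = 1/13.814 + 1/27 = 0.10943; k_eq = 9.1385 N/mm
δ = F/k_eq = 339/9.1385 = 37.096 mm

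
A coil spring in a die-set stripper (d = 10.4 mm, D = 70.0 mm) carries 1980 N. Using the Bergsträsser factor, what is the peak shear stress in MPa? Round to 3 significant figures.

Spring index C = D/d = 70.0/10.4 = 6.7308
K_B = (4C+2)/(4C−3) = 28.923/23.923 = 1.2090
τ₀ = 8FD/(πd³) = 8·1980·70.0/(π·10.4³) = 1.1088e+06/3533.9 = 313.76 MPa
τ_max = K·τ₀ = 1.2090 × 313.76 = 379.34 MPa

379 MPa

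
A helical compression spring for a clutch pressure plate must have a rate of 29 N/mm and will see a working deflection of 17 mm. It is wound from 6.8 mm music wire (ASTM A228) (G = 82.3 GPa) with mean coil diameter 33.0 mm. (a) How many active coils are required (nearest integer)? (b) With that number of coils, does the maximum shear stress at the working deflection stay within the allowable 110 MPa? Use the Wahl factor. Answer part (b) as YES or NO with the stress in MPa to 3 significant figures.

(a) 21 coils; (b) NO, τ_max = 175 MPa

N_a = Gd⁴/(8D³k) = (82.3×10³)(6.8⁴)/(8·33.0³·29) = 21.11 → N_a = 21
Actual rate k = Gd⁴/(8D³·21) = 29.146 N/mm
Working load F = kδ = 29.146·17 = 495.49 N
C = 33.0/6.8 = 4.8529; K_W = (4C−1)/(4C−4)+0.615/C = 1.3214
τ_max = K_W·8FD/(πd³) = 1.3214·132.42 = 174.98 MPa
τ_max > 110 MPa → exceeds allowable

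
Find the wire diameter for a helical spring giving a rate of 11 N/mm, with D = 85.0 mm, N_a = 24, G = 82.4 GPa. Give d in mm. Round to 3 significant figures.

d = (8D³N_a·k / G)^(1/4) = (8·85.0³·24·11 / (82.4×10³))^0.25
  = (15741)^0.25 = 11.2010 mm

11.2 mm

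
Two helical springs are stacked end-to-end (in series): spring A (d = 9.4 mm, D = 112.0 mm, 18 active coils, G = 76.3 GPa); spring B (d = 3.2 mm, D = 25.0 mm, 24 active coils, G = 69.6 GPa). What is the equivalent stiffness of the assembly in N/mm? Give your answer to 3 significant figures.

1.33 N/mm

k_A = Gd⁴/(8D³N_a) = (76.3×10³)(9.4⁴)/(8·112.0³·18) = 2.9446 N/mm
k_B = Gd⁴/(8D³N_a) = (69.6×10³)(3.2⁴)/(8·25.0³·24) = 2.4327 N/mm
Series: 1/k_eq = 1/2.9446 + 1/2.4327 = 0.75068; k_eq = 1.3321 N/mm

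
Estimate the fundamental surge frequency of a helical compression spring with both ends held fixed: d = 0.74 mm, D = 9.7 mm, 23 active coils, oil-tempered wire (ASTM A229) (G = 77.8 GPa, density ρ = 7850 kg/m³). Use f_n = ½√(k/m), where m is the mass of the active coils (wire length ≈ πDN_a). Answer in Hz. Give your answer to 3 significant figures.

k = Gd⁴/(8D³N_a) = (77.8×10³)(0.74⁴)/(8·9.7³·23) = 0.13892 N/mm = 138.92 N/m
Wire length L = πDN_a = π·9.7·23 = 700.89 mm
m = ρ·(πd²/4)·L = 7850 × 0.43008×10⁻⁶ m² × 0.70089 m = 0.0023663 kg
f_n = ½√(k/m) = 0.5·√(138.92/0.0023663) = 0.5·√(58709) = 121.15 Hz

121 Hz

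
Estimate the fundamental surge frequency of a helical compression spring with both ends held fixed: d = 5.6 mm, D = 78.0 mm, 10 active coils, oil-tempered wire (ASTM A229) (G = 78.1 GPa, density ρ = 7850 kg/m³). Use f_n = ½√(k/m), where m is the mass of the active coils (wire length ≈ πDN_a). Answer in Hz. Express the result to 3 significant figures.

k = Gd⁴/(8D³N_a) = (78.1×10³)(5.6⁴)/(8·78.0³·10) = 2.0232 N/mm = 2023.2 N/m
Wire length L = πDN_a = π·78.0·10 = 2450.4 mm
m = ρ·(πd²/4)·L = 7850 × 24.63×10⁻⁶ m² × 2.4504 m = 0.47378 kg
f_n = ½√(k/m) = 0.5·√(2023.2/0.47378) = 0.5·√(4270.2) = 32.673 Hz

32.7 Hz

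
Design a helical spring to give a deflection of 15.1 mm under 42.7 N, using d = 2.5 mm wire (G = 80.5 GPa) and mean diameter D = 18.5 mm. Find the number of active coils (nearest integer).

Required rate k = F/δ = 42.7/15.1 = 2.8278 N/mm
N_a = Gd⁴/(8D³k) = (80.5×10³ × 2.5⁴)/(8 × 18.5³ × 2.8278)
    = 3.14453e+06 / 143237 = 21.95 → 22 coils

22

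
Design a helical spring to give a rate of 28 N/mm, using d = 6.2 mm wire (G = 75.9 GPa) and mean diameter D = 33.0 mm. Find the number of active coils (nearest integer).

14

N_a = Gd⁴/(8D³k) = (75.9×10³ × 6.2⁴)/(8 × 33.0³ × 28)
    = 1.12152e+08 / 8.04989e+06 = 13.93 → 14 coils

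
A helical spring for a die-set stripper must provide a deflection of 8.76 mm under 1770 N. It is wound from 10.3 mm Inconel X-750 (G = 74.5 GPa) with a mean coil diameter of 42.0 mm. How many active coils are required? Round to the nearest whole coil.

7

Required rate k = F/δ = 1770/8.76 = 202.05 N/mm
N_a = Gd⁴/(8D³k) = (74.5×10³ × 10.3⁴)/(8 × 42.0³ × 202.05)
    = 8.38504e+08 / 1.19759e+08 = 7.002 → 7 coils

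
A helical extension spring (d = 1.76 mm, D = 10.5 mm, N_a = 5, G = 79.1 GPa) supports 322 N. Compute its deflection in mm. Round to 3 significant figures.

19.6 mm

k = Gd⁴/(8D³N_a) = (79.1×10³)(1.76⁴)/(8·10.5³·5) = 16.391 N/mm
δ = F/k = 322 / 16.391 = 19.645 mm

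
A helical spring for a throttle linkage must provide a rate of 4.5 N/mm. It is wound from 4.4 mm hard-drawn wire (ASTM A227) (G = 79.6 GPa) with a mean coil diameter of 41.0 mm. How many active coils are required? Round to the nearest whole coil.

12

N_a = Gd⁴/(8D³k) = (79.6×10³ × 4.4⁴)/(8 × 41.0³ × 4.5)
    = 2.98348e+07 / 2.48116e+06 = 12.02 → 12 coils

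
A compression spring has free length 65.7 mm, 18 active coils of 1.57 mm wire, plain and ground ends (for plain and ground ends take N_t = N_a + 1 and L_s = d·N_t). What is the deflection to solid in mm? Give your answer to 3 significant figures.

35.9 mm

N_t = 19; L_s = 1.57·19 = 29.83 mm
δ_solid = L₀ − L_s = 65.7 − 29.83 = 35.87 mm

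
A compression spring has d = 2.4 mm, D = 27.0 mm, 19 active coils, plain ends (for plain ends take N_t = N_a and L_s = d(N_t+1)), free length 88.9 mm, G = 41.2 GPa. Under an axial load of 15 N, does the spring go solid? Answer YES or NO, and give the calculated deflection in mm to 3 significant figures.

k = Gd⁴/(8D³N_a) = (41.2×10³)(2.4⁴)/(8·27.0³·19) = 0.45689 N/mm
N_t = 19; L_s = 2.4·20 = 48 mm; δ_solid = L₀ − L_s = 88.9 − 48 = 40.9 mm
δ = F/k = 15/0.45689 = 32.831 mm
δ < δ_solid → spring does not go solid

NO, δ = 32.8 mm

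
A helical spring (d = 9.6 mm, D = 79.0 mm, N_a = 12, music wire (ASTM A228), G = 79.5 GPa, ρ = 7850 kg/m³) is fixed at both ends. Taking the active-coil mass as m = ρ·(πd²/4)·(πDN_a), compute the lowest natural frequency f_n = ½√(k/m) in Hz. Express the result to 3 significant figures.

45.9 Hz

k = Gd⁴/(8D³N_a) = (79.5×10³)(9.6⁴)/(8·79.0³·12) = 14.266 N/mm = 14266 N/m
Wire length L = πDN_a = π·79.0·12 = 2978.2 mm
m = ρ·(πd²/4)·L = 7850 × 72.382×10⁻⁶ m² × 2.9782 m = 1.6922 kg
f_n = ½√(k/m) = 0.5·√(14266/1.6922) = 0.5·√(8430.2) = 45.908 Hz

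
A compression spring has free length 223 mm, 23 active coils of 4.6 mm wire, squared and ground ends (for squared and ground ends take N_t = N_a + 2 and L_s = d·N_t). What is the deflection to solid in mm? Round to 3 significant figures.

N_t = 25; L_s = 4.6·25 = 115 mm
δ_solid = L₀ − L_s = 223 − 115 = 108 mm

108 mm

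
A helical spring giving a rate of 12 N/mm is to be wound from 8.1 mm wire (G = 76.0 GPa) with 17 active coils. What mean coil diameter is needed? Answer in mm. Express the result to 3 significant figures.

58.5 mm

D = (Gd⁴/(8N_a·k))^(1/3) = (76.0×10³·8.1⁴/(8·17·12))^(1/3)
  = (200463)^(1/3) = 58.5254 mm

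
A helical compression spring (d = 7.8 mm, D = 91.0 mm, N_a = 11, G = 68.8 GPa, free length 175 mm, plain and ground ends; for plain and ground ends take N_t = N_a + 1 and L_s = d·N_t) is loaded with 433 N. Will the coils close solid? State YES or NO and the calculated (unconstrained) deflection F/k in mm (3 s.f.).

YES, δ = 113 mm

k = Gd⁴/(8D³N_a) = (68.8×10³)(7.8⁴)/(8·91.0³·11) = 3.8403 N/mm
N_t = 12; L_s = 7.8·12 = 93.6 mm; δ_solid = L₀ − L_s = 175 − 93.6 = 81.4 mm
δ = F/k = 433/3.8403 = 112.75 mm
δ ≥ δ_solid → spring goes solid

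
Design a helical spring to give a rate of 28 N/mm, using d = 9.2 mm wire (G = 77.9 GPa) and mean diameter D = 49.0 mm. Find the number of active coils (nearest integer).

21

N_a = Gd⁴/(8D³k) = (77.9×10³ × 9.2⁴)/(8 × 49.0³ × 28)
    = 5.5807e+08 / 2.63534e+07 = 21.18 → 21 coils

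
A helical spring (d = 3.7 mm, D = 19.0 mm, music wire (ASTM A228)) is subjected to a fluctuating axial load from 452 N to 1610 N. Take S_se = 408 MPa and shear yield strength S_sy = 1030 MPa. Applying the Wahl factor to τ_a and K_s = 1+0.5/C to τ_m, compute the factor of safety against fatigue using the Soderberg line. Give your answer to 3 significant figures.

C = D/d = 19.0/3.7 = 5.1351; K_W = (4C−1)/(4C−4)+0.615/C = 1.3011; K_s = 1+0.5/C = 1.0974
F_a = (F_max−F_min)/2 = 579 N; F_m = (F_max+F_min)/2 = 1031 N
τ_a = K_W·8F_aD/(πd³) = 1.3011 × 553.05 = 719.6 MPa
τ_m = K_s·8F_mD/(πd³) = 1.0974 × 984.8 = 1080.7 MPa
Soderberg: 1/n_f = τ_a/S_se + τ_m/S_sy = 719.6/408 + 1080.7/1030 = 1.76372 + 1.04921 = 2.8129
n_f = 1/2.8129 = 0.3555

0.356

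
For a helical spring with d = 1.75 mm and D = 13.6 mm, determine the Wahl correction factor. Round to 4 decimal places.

C = D/d = 13.6/1.75 = 7.7714
K_W = (4C−1)/(4C−4) + 0.615/C = 30.086/27.086 + 0.0791 = 1.1899

1.1899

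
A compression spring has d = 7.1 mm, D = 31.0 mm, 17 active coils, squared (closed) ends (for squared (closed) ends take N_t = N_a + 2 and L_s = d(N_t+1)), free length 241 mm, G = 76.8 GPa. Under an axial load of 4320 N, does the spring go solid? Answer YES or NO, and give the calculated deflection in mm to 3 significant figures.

NO, δ = 89.7 mm

k = Gd⁴/(8D³N_a) = (76.8×10³)(7.1⁴)/(8·31.0³·17) = 48.169 N/mm
N_t = 19; L_s = 7.1·20 = 142 mm; δ_solid = L₀ − L_s = 241 − 142 = 99 mm
δ = F/k = 4320/48.169 = 89.684 mm
δ < δ_solid → spring does not go solid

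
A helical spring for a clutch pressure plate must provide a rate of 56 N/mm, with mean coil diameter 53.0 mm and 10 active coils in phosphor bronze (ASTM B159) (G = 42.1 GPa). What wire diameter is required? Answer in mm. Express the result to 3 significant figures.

d = (8D³N_a·k / G)^(1/4) = (8·53.0³·10·56 / (42.1×10³))^0.25
  = (15842)^0.25 = 11.2190 mm

11.2 mm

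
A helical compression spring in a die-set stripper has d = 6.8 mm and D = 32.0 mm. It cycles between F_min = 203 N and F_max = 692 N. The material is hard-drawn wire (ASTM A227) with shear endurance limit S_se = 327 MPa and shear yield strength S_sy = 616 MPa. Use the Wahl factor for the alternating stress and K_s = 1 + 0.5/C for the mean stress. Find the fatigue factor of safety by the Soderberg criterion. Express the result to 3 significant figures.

C = D/d = 32.0/6.8 = 4.7059; K_W = (4C−1)/(4C−4)+0.615/C = 1.3331; K_s = 1+0.5/C = 1.1062
F_a = (F_max−F_min)/2 = 244.5 N; F_m = (F_max+F_min)/2 = 447.5 N
τ_a = K_W·8F_aD/(πd³) = 1.3331 × 63.364 = 84.468 MPa
τ_m = K_s·8F_mD/(πd³) = 1.1062 × 115.97 = 128.29 MPa
Soderberg: 1/n_f = τ_a/S_se + τ_m/S_sy = 84.468/327 + 128.29/616 = 0.25831 + 0.20827 = 0.46658
n_f = 1/0.46658 = 2.143

2.14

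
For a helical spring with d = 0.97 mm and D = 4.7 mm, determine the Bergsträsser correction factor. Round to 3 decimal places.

1.305

C = D/d = 4.7/0.97 = 4.8454
K_B = (4C+2)/(4C−3) = 21.381/16.381 = 1.3052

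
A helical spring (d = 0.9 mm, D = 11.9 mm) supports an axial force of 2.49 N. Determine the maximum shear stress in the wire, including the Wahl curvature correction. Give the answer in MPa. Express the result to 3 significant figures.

Spring index C = D/d = 11.9/0.9 = 13.2222
K_W = (4C−1)/(4C−4) + 0.615/C = 51.889/48.889 + 0.0465 = 1.1079
τ₀ = 8FD/(πd³) = 8·2.49·11.9/(π·0.9³) = 237.048/2.2902 = 103.5 MPa
τ_max = K·τ₀ = 1.1079 × 103.5 = 114.67 MPa

115 MPa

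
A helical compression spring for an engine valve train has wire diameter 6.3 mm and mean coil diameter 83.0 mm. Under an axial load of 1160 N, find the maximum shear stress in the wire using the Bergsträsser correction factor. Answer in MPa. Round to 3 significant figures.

Spring index C = D/d = 83.0/6.3 = 13.1746
K_B = (4C+2)/(4C−3) = 54.698/49.698 = 1.1006
τ₀ = 8FD/(πd³) = 8·1160·83.0/(π·6.3³) = 770240/785.55 = 980.52 MPa
τ_max = K·τ₀ = 1.1006 × 980.52 = 1079.2 MPa

1080 MPa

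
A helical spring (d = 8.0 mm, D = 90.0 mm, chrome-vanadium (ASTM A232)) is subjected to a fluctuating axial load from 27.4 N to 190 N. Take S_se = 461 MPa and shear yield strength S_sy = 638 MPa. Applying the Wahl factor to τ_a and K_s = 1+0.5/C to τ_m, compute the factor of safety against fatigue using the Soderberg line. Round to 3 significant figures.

5.93

C = D/d = 90.0/8.0 = 11.2500; K_W = (4C−1)/(4C−4)+0.615/C = 1.1278; K_s = 1+0.5/C = 1.0444
F_a = (F_max−F_min)/2 = 81.3 N; F_m = (F_max+F_min)/2 = 108.7 N
τ_a = K_W·8F_aD/(πd³) = 1.1278 × 36.392 = 41.044 MPa
τ_m = K_s·8F_mD/(πd³) = 1.0444 × 48.657 = 50.819 MPa
Soderberg: 1/n_f = τ_a/S_se + τ_m/S_sy = 41.044/461 + 50.819/638 = 0.08903 + 0.07965 = 0.16869
n_f = 1/0.16869 = 5.928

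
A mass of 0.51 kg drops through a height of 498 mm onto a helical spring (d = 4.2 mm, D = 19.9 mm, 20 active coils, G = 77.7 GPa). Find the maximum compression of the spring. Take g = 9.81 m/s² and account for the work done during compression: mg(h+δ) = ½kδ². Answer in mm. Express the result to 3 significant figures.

k = Gd⁴/(8D³N_a) = (77.7×10³)(4.2⁴)/(8·19.9³·20) = 19.175 N/mm
W = mg = 0.51 × 9.81 = 5.0031 N
½kδ² − Wδ − Wh = 0 → δ = (W + √(W² + 2kWh))/k
δ = (5.0031 + √(25.031 + 95551.5))/19.175 = (5.0031 + 309.15)/19.175 = 16.384 mm

16.4 mm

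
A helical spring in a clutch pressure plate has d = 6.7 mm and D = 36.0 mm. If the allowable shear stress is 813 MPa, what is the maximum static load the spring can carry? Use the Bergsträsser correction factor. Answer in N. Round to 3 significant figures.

2100 N

C = D/d = 36.0/6.7 = 5.3731
K_B = (4C+2)/(4C−3) = 23.493/18.493 = 1.2704
τ_max = K·8FD/(πd³) → F_max = τ_allow·πd³/(8DK)
F_max = 813·π·6.7³/(8·36.0·1.2704) = 7.6818e+05/365.87 = 2099.6 N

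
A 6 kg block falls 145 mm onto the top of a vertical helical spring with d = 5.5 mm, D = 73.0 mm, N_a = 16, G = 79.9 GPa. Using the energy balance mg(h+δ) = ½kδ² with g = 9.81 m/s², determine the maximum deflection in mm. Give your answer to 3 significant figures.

k = Gd⁴/(8D³N_a) = (79.9×10³)(5.5⁴)/(8·73.0³·16) = 1.4683 N/mm
W = mg = 6 × 9.81 = 58.86 N
½kδ² − Wδ − Wh = 0 → δ = (W + √(W² + 2kWh))/k
δ = (58.86 + √(3464.5 + 25063.2))/1.4683 = (58.86 + 168.9)/1.4683 = 155.12 mm

155 mm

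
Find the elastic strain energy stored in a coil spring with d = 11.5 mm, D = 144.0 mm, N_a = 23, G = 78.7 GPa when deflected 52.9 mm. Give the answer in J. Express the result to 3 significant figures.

k = Gd⁴/(8D³N_a) = (78.7×10³)(11.5⁴)/(8·144.0³·23) = 2.5053 N/mm
U = ½kδ² = 0.5 × 2.5053 × 52.9² = 3505.4 N·mm = 3.5054 J

3.51 J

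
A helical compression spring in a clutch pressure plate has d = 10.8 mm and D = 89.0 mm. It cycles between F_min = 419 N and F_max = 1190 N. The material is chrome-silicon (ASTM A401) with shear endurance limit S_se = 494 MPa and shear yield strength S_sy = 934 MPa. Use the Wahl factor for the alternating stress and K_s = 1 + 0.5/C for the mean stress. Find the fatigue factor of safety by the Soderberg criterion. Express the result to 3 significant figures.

C = D/d = 89.0/10.8 = 8.2407; K_W = (4C−1)/(4C−4)+0.615/C = 1.1782; K_s = 1+0.5/C = 1.0607
F_a = (F_max−F_min)/2 = 385.5 N; F_m = (F_max+F_min)/2 = 804.5 N
τ_a = K_W·8F_aD/(πd³) = 1.1782 × 69.356 = 81.716 MPa
τ_m = K_s·8F_mD/(πd³) = 1.0607 × 144.74 = 153.52 MPa
Soderberg: 1/n_f = τ_a/S_se + τ_m/S_sy = 81.716/494 + 153.52/934 = 0.16542 + 0.16437 = 0.32979
n_f = 1/0.32979 = 3.032

3.03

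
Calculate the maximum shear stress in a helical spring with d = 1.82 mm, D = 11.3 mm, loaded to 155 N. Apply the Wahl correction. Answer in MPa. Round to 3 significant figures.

920 MPa

Spring index C = D/d = 11.3/1.82 = 6.2088
K_W = (4C−1)/(4C−4) + 0.615/C = 23.835/20.835 + 0.0991 = 1.2430
τ₀ = 8FD/(πd³) = 8·155·11.3/(π·1.82³) = 14012/18.939 = 739.84 MPa
τ_max = K·τ₀ = 1.2430 × 739.84 = 919.65 MPa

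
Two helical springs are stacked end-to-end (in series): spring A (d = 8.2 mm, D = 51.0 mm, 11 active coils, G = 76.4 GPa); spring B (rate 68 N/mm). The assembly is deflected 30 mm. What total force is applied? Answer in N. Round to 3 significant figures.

k_A = Gd⁴/(8D³N_a) = (76.4×10³)(8.2⁴)/(8·51.0³·11) = 29.591 N/mm
Series: 1/k_eq = 1/29.591 + 1/68 = 0.0485; k_eq = 20.618 N/mm
F = k_eq·δ = 20.618·30 = 618.55 N

619 N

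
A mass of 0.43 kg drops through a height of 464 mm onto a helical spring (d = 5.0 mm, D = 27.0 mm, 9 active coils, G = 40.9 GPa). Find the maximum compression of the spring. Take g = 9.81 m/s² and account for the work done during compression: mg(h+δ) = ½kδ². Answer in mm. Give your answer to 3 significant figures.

k = Gd⁴/(8D³N_a) = (40.9×10³)(5.0⁴)/(8·27.0³·9) = 18.038 N/mm
W = mg = 0.43 × 9.81 = 4.2183 N
½kδ² − Wδ − Wh = 0 → δ = (W + √(W² + 2kWh))/k
δ = (4.2183 + √(17.794 + 70609.8))/18.038 = (4.2183 + 265.76)/18.038 = 14.967 mm

15.0 mm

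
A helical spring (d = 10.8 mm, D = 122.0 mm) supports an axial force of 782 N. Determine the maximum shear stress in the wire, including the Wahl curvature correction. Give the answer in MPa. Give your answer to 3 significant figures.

217 MPa

Spring index C = D/d = 122.0/10.8 = 11.2963
K_W = (4C−1)/(4C−4) + 0.615/C = 44.185/41.185 + 0.0544 = 1.1273
τ₀ = 8FD/(πd³) = 8·782·122.0/(π·10.8³) = 763232/3957.5 = 192.86 MPa
τ_max = K·τ₀ = 1.1273 × 192.86 = 217.4 MPa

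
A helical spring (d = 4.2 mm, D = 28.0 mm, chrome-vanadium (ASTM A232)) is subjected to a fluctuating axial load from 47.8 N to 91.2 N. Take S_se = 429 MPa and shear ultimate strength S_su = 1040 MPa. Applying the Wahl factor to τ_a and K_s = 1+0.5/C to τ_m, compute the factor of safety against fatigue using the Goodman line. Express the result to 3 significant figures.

C = D/d = 28.0/4.2 = 6.6667; K_W = (4C−1)/(4C−4)+0.615/C = 1.2246; K_s = 1+0.5/C = 1.0750
F_a = (F_max−F_min)/2 = 21.7 N; F_m = (F_max+F_min)/2 = 69.5 N
τ_a = K_W·8F_aD/(πd³) = 1.2246 × 20.884 = 25.574 MPa
τ_m = K_s·8F_mD/(πd³) = 1.0750 × 66.886 = 71.902 MPa
Goodman: 1/n_f = τ_a/S_se + τ_m/S_su = 25.574/429 + 71.902/1040 = 0.05961 + 0.06914 = 0.12875
n_f = 1/0.12875 = 7.767

7.77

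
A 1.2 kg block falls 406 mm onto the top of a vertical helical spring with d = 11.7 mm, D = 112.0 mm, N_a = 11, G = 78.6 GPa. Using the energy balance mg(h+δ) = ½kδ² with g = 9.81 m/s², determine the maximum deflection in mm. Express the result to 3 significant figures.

29.3 mm

k = Gd⁴/(8D³N_a) = (78.6×10³)(11.7⁴)/(8·112.0³·11) = 11.913 N/mm
W = mg = 1.2 × 9.81 = 11.772 N
½kδ² − Wδ − Wh = 0 → δ = (W + √(W² + 2kWh))/k
δ = (11.772 + √(138.58 + 113877))/11.913 = (11.772 + 337.66)/11.913 = 29.332 mm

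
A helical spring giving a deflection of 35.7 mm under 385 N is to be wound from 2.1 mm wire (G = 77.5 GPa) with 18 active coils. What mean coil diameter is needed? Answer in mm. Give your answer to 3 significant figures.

9.90 mm

Required rate k = F/δ = 385/35.7 = 10.784 N/mm
D = (Gd⁴/(8N_a·k))^(1/3) = (77.5×10³·2.1⁴/(8·18·10.784))^(1/3)
  = (970.563)^(1/3) = 9.9009 mm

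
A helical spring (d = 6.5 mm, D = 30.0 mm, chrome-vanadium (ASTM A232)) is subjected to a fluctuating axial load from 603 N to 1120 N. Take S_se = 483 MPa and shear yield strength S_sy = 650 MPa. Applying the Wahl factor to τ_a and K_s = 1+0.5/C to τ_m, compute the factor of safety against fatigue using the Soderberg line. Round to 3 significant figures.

1.64

C = D/d = 30.0/6.5 = 4.6154; K_W = (4C−1)/(4C−4)+0.615/C = 1.3407; K_s = 1+0.5/C = 1.1083
F_a = (F_max−F_min)/2 = 258.5 N; F_m = (F_max+F_min)/2 = 861.5 N
τ_a = K_W·8F_aD/(πd³) = 1.3407 × 71.909 = 96.408 MPa
τ_m = K_s·8F_mD/(πd³) = 1.1083 × 239.65 = 265.61 MPa
Soderberg: 1/n_f = τ_a/S_se + τ_m/S_sy = 96.408/483 + 265.61/650 = 0.19960 + 0.40863 = 0.60824
n_f = 1/0.60824 = 1.644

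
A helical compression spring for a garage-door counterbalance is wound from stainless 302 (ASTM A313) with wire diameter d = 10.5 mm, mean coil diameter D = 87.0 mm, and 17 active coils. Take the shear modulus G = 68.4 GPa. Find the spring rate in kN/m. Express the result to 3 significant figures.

9.28 kN/m

k = Gd⁴/(8D³N_a) = (68.4×10³ × 10.5⁴) / (8 × 87.0³ × 17)
  = 8.31406e+08 / 8.95564e+07 = 9.2836 N/mm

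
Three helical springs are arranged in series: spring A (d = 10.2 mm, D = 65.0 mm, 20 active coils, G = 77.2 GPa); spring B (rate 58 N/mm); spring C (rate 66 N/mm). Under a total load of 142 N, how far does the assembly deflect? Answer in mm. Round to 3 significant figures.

12.1 mm

k_A = Gd⁴/(8D³N_a) = (77.2×10³)(10.2⁴)/(8·65.0³·20) = 19.018 N/mm
Series: 1/k_eq = 1/19.018 + 1/58 + 1/66 = 0.084975; k_eq = 11.768 N/mm
δ = F/k_eq = 142/11.768 = 12.067 mm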